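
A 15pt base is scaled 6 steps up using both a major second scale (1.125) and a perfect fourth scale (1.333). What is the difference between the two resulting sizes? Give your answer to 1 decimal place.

53.7pt

Major second: 15.0 × 1.125⁶ = 30.409pt
Perfect fourth: 15.0 × 1.333⁶ = 84.153pt
Difference: 84.153 − 30.409 = 53.744pt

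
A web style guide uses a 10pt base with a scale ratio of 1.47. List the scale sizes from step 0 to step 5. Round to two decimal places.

Step 0: 10pt
Step 1: 10.0 × 1.47 = 14.70
Step 2: 10.0 × 1.47² = 21.61
Step 3: 10.0 × 1.47³ = 31.77
Step 4: 10.0 × 1.47⁴ = 46.69
Step 5: 10.0 × 1.47⁵ = 68.64

10.00pt, 14.70pt, 21.61pt, 31.77pt, 46.69pt, 68.64pt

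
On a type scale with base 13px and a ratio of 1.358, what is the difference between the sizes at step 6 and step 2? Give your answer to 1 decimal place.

Step 2: 13.0 × 1.358² = 23.974px
Step 6: 13.0 × 1.358⁶ = 81.535px
Difference: 81.535 − 23.974 = 57.561px

57.6px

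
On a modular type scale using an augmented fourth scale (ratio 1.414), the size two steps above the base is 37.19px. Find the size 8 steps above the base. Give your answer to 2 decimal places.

The gap is 8 − (2) = 6 steps, so the factor is 1.414^6.
37.19 × 1.414⁶ = 37.19 × 7.99275 ≈ 297.251

297.25px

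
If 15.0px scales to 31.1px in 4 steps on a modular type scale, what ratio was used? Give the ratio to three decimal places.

The ratio satisfies 15.0 × r⁴ = 31.1, so r = (31.1 / 15.0)^(1/4).
r = 2.0733^(1/4) ≈ 1.2000

1.200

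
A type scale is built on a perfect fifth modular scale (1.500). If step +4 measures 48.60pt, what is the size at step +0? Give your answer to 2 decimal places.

9.60pt

48.60 ÷ 1.500⁴ = 48.60 ÷ 5.06250 ≈ 9.600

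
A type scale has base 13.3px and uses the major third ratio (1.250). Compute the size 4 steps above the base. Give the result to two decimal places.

32.47px

13.3 × 1.250⁴ = 13.3 × 2.44141 ≈ 32.47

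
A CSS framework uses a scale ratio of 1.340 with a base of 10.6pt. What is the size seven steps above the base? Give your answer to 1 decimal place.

82.2pt

A modular type scale is a geometric sequence: sizeₙ = base × rⁿ.
10.6 × 1.340⁷ = 10.6 × 7.75771 ≈ 82.23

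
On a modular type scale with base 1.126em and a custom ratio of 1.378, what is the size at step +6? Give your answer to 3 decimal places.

1.126 × 1.378⁶ = 1.126 × 6.84692 ≈ 7.710

7.710em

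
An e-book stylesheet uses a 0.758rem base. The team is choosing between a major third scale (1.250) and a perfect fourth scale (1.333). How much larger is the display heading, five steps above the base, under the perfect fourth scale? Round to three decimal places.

0.877rem

Major third: 0.758 × 1.250⁵ = 2.31323rem
Perfect fourth: 0.758 × 1.333⁵ = 3.19021rem
Difference: 3.19021 − 2.31323 = 0.87698rem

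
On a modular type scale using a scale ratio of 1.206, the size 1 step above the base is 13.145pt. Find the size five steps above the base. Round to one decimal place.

Moving from step +1 to step +5 is 4 steps up, so multiply by r⁴.
13.145 × 1.206⁴ = 13.145 × 2.11538 ≈ 27.807

27.8pt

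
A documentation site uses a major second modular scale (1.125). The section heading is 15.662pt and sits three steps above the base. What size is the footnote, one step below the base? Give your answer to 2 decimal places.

15.662 ÷ 1.125⁴ = 15.662 ÷ 1.60181 ≈ 9.778

9.78pt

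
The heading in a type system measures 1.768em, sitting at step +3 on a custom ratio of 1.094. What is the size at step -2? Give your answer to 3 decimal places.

1.768 ÷ 1.094⁵ = 1.768 ÷ 1.56706 ≈ 1.128

1.128em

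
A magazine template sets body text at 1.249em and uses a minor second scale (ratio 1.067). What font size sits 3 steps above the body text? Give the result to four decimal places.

Each step on a modular scale multiplies by the ratio, so the size n steps from the base is base × ratioⁿ.
1.249 × 1.067³ = 1.249 × 1.21477 ≈ 1.5172

1.5172em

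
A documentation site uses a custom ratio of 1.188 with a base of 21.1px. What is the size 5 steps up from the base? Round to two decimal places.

A modular type scale is a geometric sequence: sizeₙ = base × rⁿ.
21.1 × 1.188⁵ = 21.1 × 2.36637 ≈ 49.93

49.93px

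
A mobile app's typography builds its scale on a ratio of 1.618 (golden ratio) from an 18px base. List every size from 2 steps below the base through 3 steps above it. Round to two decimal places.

Step -2: 18.0 ÷ 1.618² = 6.88
Step -1: 18.0 ÷ 1.618 = 11.12
Step 0: 18px
Step 1: 18.0 × 1.618 = 29.12
Step 2: 18.0 × 1.618² = 47.12
Step 3: 18.0 × 1.618³ = 76.24

6.88px, 11.12px, 18.00px, 29.12px, 47.12px, 76.24px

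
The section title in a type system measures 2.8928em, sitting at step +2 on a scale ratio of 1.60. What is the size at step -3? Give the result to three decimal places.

2.8928 ÷ 1.60⁵ = 2.8928 ÷ 10.48576 ≈ 0.276

0.276em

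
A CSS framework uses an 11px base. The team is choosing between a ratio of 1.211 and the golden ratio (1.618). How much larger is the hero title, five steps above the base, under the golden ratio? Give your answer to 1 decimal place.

At 1.211: 11.0 × 1.211⁵ = 28.649px
Golden ratio: 11.0 × 1.618⁵ = 121.979px
Difference: 121.979 − 28.649 = 93.330px

93.3px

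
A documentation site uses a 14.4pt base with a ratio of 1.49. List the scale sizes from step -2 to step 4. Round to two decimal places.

6.49pt, 9.66pt, 14.40pt, 21.46pt, 31.97pt, 47.63pt, 70.98pt

Step -2: 14.4 ÷ 1.49² = 6.49
Step -1: 14.4 ÷ 1.49 = 9.66
Step 0: 14.4pt
Step 1: 14.4 × 1.49 = 21.46
Step 2: 14.4 × 1.49² = 31.97
Step 3: 14.4 × 1.49³ = 47.63
Step 4: 14.4 × 1.49⁴ = 70.98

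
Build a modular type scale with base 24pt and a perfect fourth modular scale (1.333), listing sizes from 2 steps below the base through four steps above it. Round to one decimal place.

13.5pt, 18.0pt, 24.0pt, 32.0pt, 42.6pt, 56.8pt, 75.8pt

Step -2: 24.0 ÷ 1.333² = 13.5
Step -1: 24.0 ÷ 1.333 = 18.0
Step 0: 24pt
Step 1: 24.0 × 1.333 = 32.0
Step 2: 24.0 × 1.333² = 42.6
Step 3: 24.0 × 1.333³ = 56.8
Step 4: 24.0 × 1.333⁴ = 75.8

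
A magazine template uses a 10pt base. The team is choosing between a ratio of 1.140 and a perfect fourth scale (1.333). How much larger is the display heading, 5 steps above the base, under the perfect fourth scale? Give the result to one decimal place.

22.8pt

At 1.140: 10.0 × 1.140⁵ = 19.254pt
Perfect fourth: 10.0 × 1.333⁵ = 42.087pt
Difference: 42.087 − 19.254 = 22.833pt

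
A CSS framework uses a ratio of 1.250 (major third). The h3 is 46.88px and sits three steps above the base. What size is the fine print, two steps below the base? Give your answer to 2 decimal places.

15.36px

46.88 ÷ 1.250⁵ = 46.88 ÷ 3.05176 ≈ 15.362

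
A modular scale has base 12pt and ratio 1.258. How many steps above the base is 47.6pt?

6

1.258ⁿ = 47.6 / 12 = 3.9667
n = ln(3.9667) / ln(1.258) = 1.3779 / 0.2295 ≈ 6.00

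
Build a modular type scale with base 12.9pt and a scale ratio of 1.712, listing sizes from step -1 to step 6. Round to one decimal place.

7.5pt, 12.9pt, 22.1pt, 37.8pt, 64.7pt, 110.8pt, 189.7pt, 324.8pt

Step -1: 12.9 ÷ 1.712 = 7.5
Step 0: 12.9pt
Step 1: 12.9 × 1.712 = 22.1
Step 2: 12.9 × 1.712² = 37.8
Step 3: 12.9 × 1.712³ = 64.7
Step 4: 12.9 × 1.712⁴ = 110.8
Step 5: 12.9 × 1.712⁵ = 189.7
Step 6: 12.9 × 1.712⁶ = 324.8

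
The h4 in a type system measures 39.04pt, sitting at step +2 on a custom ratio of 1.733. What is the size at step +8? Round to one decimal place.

39.04 × 1.733⁶ = 39.04 × 27.08890 ≈ 1057.551

1057.6pt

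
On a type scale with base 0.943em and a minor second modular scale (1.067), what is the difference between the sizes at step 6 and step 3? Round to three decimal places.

0.246em

Step 3: 0.943 × 1.067³ = 1.14553em
Step 6: 0.943 × 1.067⁶ = 1.39155em
Difference: 1.39155 − 1.14553 = 0.24602em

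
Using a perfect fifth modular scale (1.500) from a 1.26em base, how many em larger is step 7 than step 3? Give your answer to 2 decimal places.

Step 3: 1.26 × 1.500³ = 4.2525em
Step 7: 1.26 × 1.500⁷ = 21.5283em
Difference: 21.5283 − 4.2525 = 17.2758em

17.28em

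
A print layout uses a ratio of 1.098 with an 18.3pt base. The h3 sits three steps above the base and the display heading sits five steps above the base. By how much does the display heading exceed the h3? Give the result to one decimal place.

5.0pt

Step 3: 18.3 × 1.098³ = 24.225pt
Step 5: 18.3 × 1.098⁵ = 29.205pt
Difference: 29.205 − 24.225 = 4.980pt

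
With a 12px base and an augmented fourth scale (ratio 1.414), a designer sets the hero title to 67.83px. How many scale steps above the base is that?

1.414ⁿ = 67.83 / 12 = 5.6525
n = ln(5.6525) / ln(1.414) = 1.7321 / 0.3464 ≈ 5.00

5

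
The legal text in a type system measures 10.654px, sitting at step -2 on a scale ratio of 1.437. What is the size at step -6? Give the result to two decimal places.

2.50px

10.654 ÷ 1.437⁴ = 10.654 ÷ 4.26410 ≈ 2.499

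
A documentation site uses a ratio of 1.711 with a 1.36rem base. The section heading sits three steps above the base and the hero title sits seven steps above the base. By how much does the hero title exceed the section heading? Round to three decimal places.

51.571rem

Step 3: 1.36 × 1.711³ = 6.81222rem
Step 7: 1.36 × 1.711⁷ = 58.38335rem
Difference: 58.38335 − 6.81222 = 51.57113rem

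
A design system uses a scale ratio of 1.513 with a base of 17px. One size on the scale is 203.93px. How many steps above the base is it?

6

1.513ⁿ = 203.93 / 17 = 11.9959
n = ln(11.9959) / ln(1.513) = 2.4846 / 0.4141 ≈ 6.00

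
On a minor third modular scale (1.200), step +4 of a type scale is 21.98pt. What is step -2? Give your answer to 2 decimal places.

7.36pt

21.98 ÷ 1.200⁶ = 21.98 ÷ 2.98598 ≈ 7.361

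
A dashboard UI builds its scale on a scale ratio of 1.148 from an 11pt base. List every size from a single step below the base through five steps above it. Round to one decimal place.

Step -1: 11.0 ÷ 1.148 = 9.6
Step 0: 11pt
Step 1: 11.0 × 1.148 = 12.6
Step 2: 11.0 × 1.148² = 14.5
Step 3: 11.0 × 1.148³ = 16.6
Step 4: 11.0 × 1.148⁴ = 19.1
Step 5: 11.0 × 1.148⁵ = 21.9

9.6pt, 11.0pt, 12.6pt, 14.5pt, 16.6pt, 19.1pt, 21.9pt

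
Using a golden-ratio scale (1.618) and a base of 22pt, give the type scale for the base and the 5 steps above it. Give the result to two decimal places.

22.00pt, 35.60pt, 57.59pt, 93.19pt, 150.78pt, 243.96pt

Step 0: 22pt
Step 1: 22.0 × 1.618 = 35.60
Step 2: 22.0 × 1.618² = 57.59
Step 3: 22.0 × 1.618³ = 93.19
Step 4: 22.0 × 1.618⁴ = 150.78
Step 5: 22.0 × 1.618⁵ = 243.96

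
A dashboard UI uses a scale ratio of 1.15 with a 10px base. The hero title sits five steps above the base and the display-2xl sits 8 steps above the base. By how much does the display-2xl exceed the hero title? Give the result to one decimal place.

Step 5: 10.0 × 1.15⁵ = 20.114px
Step 8: 10.0 × 1.15⁸ = 30.590px
Difference: 30.590 − 20.114 = 10.476px

10.5px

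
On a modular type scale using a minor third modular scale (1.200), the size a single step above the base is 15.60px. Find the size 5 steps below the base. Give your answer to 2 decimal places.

5.22px

The gap is -5 − (1) = -6 steps, so the factor is 1.200^-6.
15.60 ÷ 1.200⁶ = 15.60 ÷ 2.98598 ≈ 5.224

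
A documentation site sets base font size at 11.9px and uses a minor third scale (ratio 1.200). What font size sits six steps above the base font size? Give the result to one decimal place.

Each step on a modular scale multiplies by the ratio, so the size n steps from the base is base × ratioⁿ.
11.9 × 1.200⁶ = 11.9 × 2.98598 ≈ 35.53

35.5px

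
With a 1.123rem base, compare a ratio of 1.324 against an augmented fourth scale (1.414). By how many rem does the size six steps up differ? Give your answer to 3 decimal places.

2.927rem

At 1.324: 1.123 × 1.324⁶ = 6.04934rem
Augmented fourth: 1.123 × 1.414⁶ = 8.97586rem
Difference: 8.97586 − 6.04934 = 2.92652rem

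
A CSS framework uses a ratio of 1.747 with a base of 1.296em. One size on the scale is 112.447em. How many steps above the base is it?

1.747ⁿ = 112.447 / 1.296 = 86.7647
n = ln(86.7647) / ln(1.747) = 4.4632 / 0.5579 ≈ 8.00

8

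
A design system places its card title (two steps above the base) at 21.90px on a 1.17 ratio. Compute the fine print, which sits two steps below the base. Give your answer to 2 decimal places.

11.69px

21.90 ÷ 1.17⁴ = 21.90 ÷ 1.87389 ≈ 11.687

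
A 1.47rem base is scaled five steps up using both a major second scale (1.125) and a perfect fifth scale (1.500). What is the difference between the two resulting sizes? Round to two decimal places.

Major second: 1.47 × 1.125⁵ = 2.6490rem
Perfect fifth: 1.47 × 1.500⁵ = 11.1628rem
Difference: 11.1628 − 2.6490 = 8.5138rem

8.51rem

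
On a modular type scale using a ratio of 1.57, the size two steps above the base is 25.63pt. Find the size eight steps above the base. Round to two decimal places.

25.63 × 1.57⁶ = 25.63 × 14.97607 ≈ 383.837

383.84pt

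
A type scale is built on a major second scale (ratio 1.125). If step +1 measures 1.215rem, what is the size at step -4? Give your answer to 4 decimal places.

0.6742rem

The gap is -4 − (1) = -5 steps, so the factor is 1.125^-5.
1.215 ÷ 1.125⁵ = 1.215 ÷ 1.80203 ≈ 0.6742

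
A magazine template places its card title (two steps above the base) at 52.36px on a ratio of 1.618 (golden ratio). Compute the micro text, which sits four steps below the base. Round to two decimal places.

2.92px

52.36 ÷ 1.618⁶ = 52.36 ÷ 17.94201 ≈ 2.918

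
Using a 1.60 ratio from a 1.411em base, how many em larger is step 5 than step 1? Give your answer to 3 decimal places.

Step 1: 1.411 × 1.60 = 2.25760em
Step 5: 1.411 × 1.60⁵ = 14.79541em
Difference: 14.79541 − 2.25760 = 12.53781em

12.538em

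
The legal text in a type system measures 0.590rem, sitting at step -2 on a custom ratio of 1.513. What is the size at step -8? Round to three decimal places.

0.049rem

Moving from step -2 to step -8 is 6 steps down, so divide by r⁶.
0.590 ÷ 1.513⁶ = 0.590 ÷ 11.99592 ≈ 0.049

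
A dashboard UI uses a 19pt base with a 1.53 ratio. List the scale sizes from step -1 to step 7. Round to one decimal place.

Step -1: 19.0 ÷ 1.53 = 12.4
Step 0: 19pt
Step 1: 19.0 × 1.53 = 29.1
Step 2: 19.0 × 1.53² = 44.5
Step 3: 19.0 × 1.53³ = 68.0
Step 4: 19.0 × 1.53⁴ = 104.1
Step 5: 19.0 × 1.53⁵ = 159.3
Step 6: 19.0 × 1.53⁶ = 243.7
Step 7: 19.0 × 1.53⁷ = 372.9

12.4pt, 19.0pt, 29.1pt, 44.5pt, 68.0pt, 104.1pt, 159.3pt, 243.7pt, 372.9pt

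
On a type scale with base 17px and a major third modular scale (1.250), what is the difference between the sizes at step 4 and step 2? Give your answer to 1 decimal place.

Step 2: 17.0 × 1.250² = 26.562px
Step 4: 17.0 × 1.250⁴ = 41.504px
Difference: 41.504 − 26.562 = 14.942px

14.9px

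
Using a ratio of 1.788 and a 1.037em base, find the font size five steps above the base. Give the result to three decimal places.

18.950em

1.037 × 1.788⁵ = 1.037 × 18.27417 ≈ 18.950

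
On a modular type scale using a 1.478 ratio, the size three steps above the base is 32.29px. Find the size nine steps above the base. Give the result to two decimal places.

336.60px

The gap is 9 − (3) = 6 steps, so the factor is 1.478^6.
32.29 × 1.478⁶ = 32.29 × 10.42429 ≈ 336.600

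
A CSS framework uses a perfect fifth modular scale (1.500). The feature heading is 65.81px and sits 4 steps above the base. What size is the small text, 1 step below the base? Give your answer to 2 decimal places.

The gap is -1 − (4) = -5 steps, so the factor is 1.500^-5.
65.81 ÷ 1.500⁵ = 65.81 ÷ 7.59375 ≈ 8.666

8.67px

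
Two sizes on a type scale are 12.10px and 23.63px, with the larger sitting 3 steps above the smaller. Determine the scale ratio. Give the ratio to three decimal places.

1.250

The ratio satisfies 12.10 × r³ = 23.63, so r = (23.63 / 12.10)^(1/3).
r = 1.9529^(1/3) ≈ 1.2500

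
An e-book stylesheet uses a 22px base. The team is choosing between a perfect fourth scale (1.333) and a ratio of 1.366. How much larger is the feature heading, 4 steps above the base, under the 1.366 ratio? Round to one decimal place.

7.1px

Perfect fourth: 22.0 × 1.333⁴ = 69.461px
At 1.366: 22.0 × 1.366⁴ = 76.599px
Difference: 76.599 − 69.461 = 7.138px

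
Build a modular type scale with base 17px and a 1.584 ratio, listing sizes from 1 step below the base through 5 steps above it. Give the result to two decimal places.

10.73px, 17.00px, 26.93px, 42.65px, 67.56px, 107.02px, 169.52px

Step -1: 17.0 ÷ 1.584 = 10.73
Step 0: 17px
Step 1: 17.0 × 1.584 = 26.93
Step 2: 17.0 × 1.584² = 42.65
Step 3: 17.0 × 1.584³ = 67.56
Step 4: 17.0 × 1.584⁴ = 107.02
Step 5: 17.0 × 1.584⁵ = 169.52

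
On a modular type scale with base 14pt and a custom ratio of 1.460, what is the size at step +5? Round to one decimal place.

92.9pt

14.0 × 1.460⁵ = 14.0 × 6.63383 ≈ 92.87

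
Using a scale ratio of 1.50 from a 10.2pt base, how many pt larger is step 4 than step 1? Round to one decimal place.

Step 1: 10.2 × 1.50 = 15.300pt
Step 4: 10.2 × 1.50⁴ = 51.637pt
Difference: 51.637 − 15.300 = 36.337pt

36.3pt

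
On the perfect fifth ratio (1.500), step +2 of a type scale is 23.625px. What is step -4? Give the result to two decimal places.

23.625 ÷ 1.500⁶ = 23.625 ÷ 11.39062 ≈ 2.074

2.07px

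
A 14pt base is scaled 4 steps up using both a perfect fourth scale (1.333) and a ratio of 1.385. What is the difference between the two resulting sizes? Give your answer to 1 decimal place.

Perfect fourth: 14.0 × 1.333⁴ = 44.203pt
At 1.385: 14.0 × 1.385⁴ = 51.514pt
Difference: 51.514 − 44.203 = 7.311pt

7.3pt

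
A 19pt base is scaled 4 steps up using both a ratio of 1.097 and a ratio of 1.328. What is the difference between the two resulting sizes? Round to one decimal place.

31.6pt

At 1.097: 19.0 × 1.097⁴ = 27.516pt
At 1.328: 19.0 × 1.328⁴ = 59.094pt
Difference: 59.094 − 27.516 = 31.578pt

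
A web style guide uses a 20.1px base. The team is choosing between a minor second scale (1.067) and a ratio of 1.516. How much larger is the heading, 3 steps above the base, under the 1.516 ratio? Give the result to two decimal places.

45.61px

Minor second: 20.1 × 1.067³ = 24.4168px
At 1.516: 20.1 × 1.516³ = 70.0315px
Difference: 70.0315 − 24.4168 = 45.6147px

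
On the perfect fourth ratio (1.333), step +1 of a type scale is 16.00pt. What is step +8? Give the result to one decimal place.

119.7pt

The gap is 8 − (1) = 7 steps, so the factor is 1.333^7.
16.00 × 1.333⁷ = 16.00 × 7.47844 ≈ 119.655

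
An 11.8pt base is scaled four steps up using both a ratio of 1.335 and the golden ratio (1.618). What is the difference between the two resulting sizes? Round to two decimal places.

At 1.335: 11.8 × 1.335⁴ = 37.4806pt
Golden ratio: 11.8 × 1.618⁴ = 80.8716pt
Difference: 80.8716 − 37.4806 = 43.3910pt

43.39pt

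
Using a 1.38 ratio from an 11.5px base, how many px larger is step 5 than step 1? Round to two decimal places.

41.69px

Step 1: 11.5 × 1.38 = 15.8700px
Step 5: 11.5 × 1.38⁵ = 57.5564px
Difference: 57.5564 − 15.8700 = 41.6864px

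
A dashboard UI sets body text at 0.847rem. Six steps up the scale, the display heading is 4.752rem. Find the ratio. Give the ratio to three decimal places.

The ratio satisfies 0.847 × r⁶ = 4.752, so r = (4.752 / 0.847)^(1/6).
r = 5.6104^(1/6) ≈ 1.3330

1.333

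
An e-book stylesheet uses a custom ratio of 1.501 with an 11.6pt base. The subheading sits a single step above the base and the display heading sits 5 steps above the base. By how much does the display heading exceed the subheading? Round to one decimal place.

71.0pt

Step 1: 11.6 × 1.501 = 17.412pt
Step 5: 11.6 × 1.501⁵ = 88.382pt
Difference: 88.382 − 17.412 = 70.970pt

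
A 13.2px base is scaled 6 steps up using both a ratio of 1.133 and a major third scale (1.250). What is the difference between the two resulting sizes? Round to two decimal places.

At 1.133: 13.2 × 1.133⁶ = 27.9224px
Major third: 13.2 × 1.250⁶ = 50.3540px
Difference: 50.3540 − 27.9224 = 22.4316px

22.43px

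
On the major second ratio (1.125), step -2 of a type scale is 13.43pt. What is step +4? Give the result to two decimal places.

27.23pt

13.43 × 1.125⁶ = 13.43 × 2.02729 ≈ 27.226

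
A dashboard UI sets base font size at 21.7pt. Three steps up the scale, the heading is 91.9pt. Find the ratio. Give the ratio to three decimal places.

1.618

r³ = 91.9 / 21.7, so r = (91.9/21.7)^(1/3).
r = 4.2350^(1/3) ≈ 1.6179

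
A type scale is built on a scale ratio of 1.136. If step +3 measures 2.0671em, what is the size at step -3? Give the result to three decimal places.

0.962em

The gap is -3 − (3) = -6 steps, so the factor is 1.136^-6.
2.0671 ÷ 1.136⁶ = 2.0671 ÷ 2.14917 ≈ 0.962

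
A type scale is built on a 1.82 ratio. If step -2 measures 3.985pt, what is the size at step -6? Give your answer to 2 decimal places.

Moving from step -2 to step -6 is 4 steps down, so divide by r⁴.
3.985 ÷ 1.82⁴ = 3.985 ÷ 10.97199 ≈ 0.363

0.36pt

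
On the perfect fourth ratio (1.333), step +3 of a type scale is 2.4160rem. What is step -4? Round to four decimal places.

2.4160 ÷ 1.333⁷ = 2.4160 ÷ 7.47844 ≈ 0.3231

0.3231rem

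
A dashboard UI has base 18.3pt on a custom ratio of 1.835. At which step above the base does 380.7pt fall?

5

1.835ⁿ = 380.7 / 18.3 = 20.8033
n = ln(20.8033) / ln(1.835) = 3.0351 / 0.6070 ≈ 5.00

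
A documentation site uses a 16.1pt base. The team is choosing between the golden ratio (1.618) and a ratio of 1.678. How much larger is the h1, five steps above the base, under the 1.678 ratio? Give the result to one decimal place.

35.7pt

Golden ratio: 16.1 × 1.618⁵ = 178.533pt
At 1.678: 16.1 × 1.678⁵ = 214.183pt
Difference: 214.183 − 178.533 = 35.650pt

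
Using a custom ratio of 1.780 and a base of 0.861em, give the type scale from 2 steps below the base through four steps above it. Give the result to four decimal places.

Step -2: 0.861 ÷ 1.780² = 0.2717
Step -1: 0.861 ÷ 1.780 = 0.4837
Step 0: 0.861em
Step 1: 0.861 × 1.780 = 1.5326
Step 2: 0.861 × 1.780² = 2.7280
Step 3: 0.861 × 1.780³ = 4.8558
Step 4: 0.861 × 1.780⁴ = 8.6434

0.2717em, 0.4837em, 0.8610em, 1.5326em, 2.7280em, 4.8558em, 8.6434em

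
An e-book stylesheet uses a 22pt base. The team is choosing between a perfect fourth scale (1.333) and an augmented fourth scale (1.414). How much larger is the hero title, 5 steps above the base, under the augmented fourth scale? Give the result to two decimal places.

31.76pt

Perfect fourth: 22.0 × 1.333⁵ = 92.5920pt
Augmented fourth: 22.0 × 1.414⁵ = 124.3569pt
Difference: 124.3569 − 92.5920 = 31.7649pt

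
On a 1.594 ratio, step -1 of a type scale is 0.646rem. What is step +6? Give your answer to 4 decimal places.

16.8908rem

0.646 × 1.594⁷ = 0.646 × 26.14678 ≈ 16.8908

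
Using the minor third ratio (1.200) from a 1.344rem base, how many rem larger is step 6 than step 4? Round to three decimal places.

1.226rem

Step 4: 1.344 × 1.200⁴ = 2.78692rem
Step 6: 1.344 × 1.200⁶ = 4.01316rem
Difference: 4.01316 − 2.78692 = 1.22624rem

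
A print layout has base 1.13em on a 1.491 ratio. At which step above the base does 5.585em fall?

4

1.491ⁿ = 5.585 / 1.13 = 4.9425
n = ln(4.9425) / ln(1.491) = 1.5979 / 0.3994 ≈ 4.00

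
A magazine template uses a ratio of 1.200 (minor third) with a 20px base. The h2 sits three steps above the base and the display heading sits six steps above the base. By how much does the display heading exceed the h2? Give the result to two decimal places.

25.16px

Step 3: 20.0 × 1.200³ = 34.5600px
Step 6: 20.0 × 1.200⁶ = 59.7197px
Difference: 59.7197 − 34.5600 = 25.1597px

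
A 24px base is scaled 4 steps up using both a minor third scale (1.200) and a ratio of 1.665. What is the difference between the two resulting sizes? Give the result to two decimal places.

Minor third: 24.0 × 1.200⁴ = 49.7664px
At 1.665: 24.0 × 1.665⁴ = 184.4456px
Difference: 184.4456 − 49.7664 = 134.6792px

134.68px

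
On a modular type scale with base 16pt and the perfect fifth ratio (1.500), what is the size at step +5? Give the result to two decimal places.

16.0 × 1.500⁵ = 16.0 × 7.59375 ≈ 121.50

121.50pt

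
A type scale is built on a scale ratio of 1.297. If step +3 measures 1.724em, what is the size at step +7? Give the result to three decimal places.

4.879em

1.724 × 1.297⁴ = 1.724 × 2.82983 ≈ 4.879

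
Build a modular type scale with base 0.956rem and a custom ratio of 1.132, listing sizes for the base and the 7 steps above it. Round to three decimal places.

Step 0: 0.956rem
Step 1: 0.956 × 1.132 = 1.082
Step 2: 0.956 × 1.132² = 1.225
Step 3: 0.956 × 1.132³ = 1.387
Step 4: 0.956 × 1.132⁴ = 1.570
Step 5: 0.956 × 1.132⁵ = 1.777
Step 6: 0.956 × 1.132⁶ = 2.012
Step 7: 0.956 × 1.132⁷ = 2.277

0.956rem, 1.082rem, 1.225rem, 1.387rem, 1.570rem, 1.777rem, 2.012rem, 2.277rem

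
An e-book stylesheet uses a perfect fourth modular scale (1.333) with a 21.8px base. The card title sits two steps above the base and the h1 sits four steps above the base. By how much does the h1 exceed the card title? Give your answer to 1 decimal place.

30.1px

Step 2: 21.8 × 1.333² = 38.736px
Step 4: 21.8 × 1.333⁴ = 68.830px
Difference: 68.830 − 38.736 = 30.094px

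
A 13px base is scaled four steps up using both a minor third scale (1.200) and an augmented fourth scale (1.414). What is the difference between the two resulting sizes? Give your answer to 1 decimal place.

Minor third: 13.0 × 1.200⁴ = 26.957px
Augmented fourth: 13.0 × 1.414⁴ = 51.969px
Difference: 51.969 − 26.957 = 25.012px

25.0px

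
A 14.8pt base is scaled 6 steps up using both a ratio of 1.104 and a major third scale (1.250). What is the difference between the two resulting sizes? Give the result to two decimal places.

At 1.104: 14.8 × 1.104⁶ = 26.7964pt
Major third: 14.8 × 1.250⁶ = 56.4575pt
Difference: 56.4575 − 26.7964 = 29.6611pt

29.66pt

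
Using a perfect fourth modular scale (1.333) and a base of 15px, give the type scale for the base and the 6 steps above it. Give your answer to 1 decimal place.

15.0px, 20.0px, 26.7px, 35.5px, 47.4px, 63.1px, 84.2px

Step 0: 15px
Step 1: 15.0 × 1.333 = 20.0
Step 2: 15.0 × 1.333² = 26.7
Step 3: 15.0 × 1.333³ = 35.5
Step 4: 15.0 × 1.333⁴ = 47.4
Step 5: 15.0 × 1.333⁵ = 63.1
Step 6: 15.0 × 1.333⁶ = 84.2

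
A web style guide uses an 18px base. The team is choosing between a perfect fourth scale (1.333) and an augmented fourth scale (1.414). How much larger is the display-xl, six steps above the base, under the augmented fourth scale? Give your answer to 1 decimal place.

42.9px

Perfect fourth: 18.0 × 1.333⁶ = 100.984px
Augmented fourth: 18.0 × 1.414⁶ = 143.870px
Difference: 143.870 − 100.984 = 42.886px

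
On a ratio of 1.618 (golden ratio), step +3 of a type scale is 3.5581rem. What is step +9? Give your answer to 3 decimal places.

63.839rem

3.5581 × 1.618⁶ = 3.5581 × 17.94201 ≈ 63.839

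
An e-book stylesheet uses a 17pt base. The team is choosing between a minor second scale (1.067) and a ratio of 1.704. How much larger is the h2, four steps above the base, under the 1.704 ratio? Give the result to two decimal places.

Minor second: 17.0 × 1.067⁴ = 22.0347pt
At 1.704: 17.0 × 1.704⁴ = 143.3268pt
Difference: 143.3268 − 22.0347 = 121.2921pt

121.29pt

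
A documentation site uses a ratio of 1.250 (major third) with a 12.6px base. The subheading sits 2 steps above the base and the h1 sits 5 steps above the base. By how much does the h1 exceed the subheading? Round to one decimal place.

18.8px

Step 2: 12.6 × 1.250² = 19.688px
Step 5: 12.6 × 1.250⁵ = 38.452px
Difference: 38.452 − 19.688 = 18.764px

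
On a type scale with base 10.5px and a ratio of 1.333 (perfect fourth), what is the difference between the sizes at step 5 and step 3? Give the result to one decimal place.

19.3px

Step 3: 10.5 × 1.333³ = 24.870px
Step 5: 10.5 × 1.333⁵ = 44.192px
Difference: 44.192 − 24.870 = 19.322px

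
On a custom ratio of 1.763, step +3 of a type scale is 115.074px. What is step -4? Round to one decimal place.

Moving from step +3 to step -4 is 7 steps down, so divide by r⁷.
115.074 ÷ 1.763⁷ = 115.074 ÷ 52.93784 ≈ 2.174

2.2px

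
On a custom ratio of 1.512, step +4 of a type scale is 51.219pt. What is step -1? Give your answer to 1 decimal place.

6.5pt

The gap is -1 − (4) = -5 steps, so the factor is 1.512^-5.
51.219 ÷ 1.512⁵ = 51.219 ÷ 7.90240 ≈ 6.481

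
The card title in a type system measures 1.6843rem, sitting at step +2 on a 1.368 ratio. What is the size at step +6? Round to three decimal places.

5.899rem

1.6843 × 1.368⁴ = 1.6843 × 3.50223 ≈ 5.899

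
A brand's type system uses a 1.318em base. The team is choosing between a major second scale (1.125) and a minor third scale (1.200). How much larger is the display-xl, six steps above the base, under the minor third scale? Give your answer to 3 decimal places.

Major second: 1.318 × 1.125⁶ = 2.67196em
Minor third: 1.318 × 1.200⁶ = 3.93553em
Difference: 3.93553 − 2.67196 = 1.26357em

1.264em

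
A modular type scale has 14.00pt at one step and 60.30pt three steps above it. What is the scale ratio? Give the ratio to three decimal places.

The ratio satisfies 14.00 × r³ = 60.30, so r = (60.30 / 14.00)^(1/3).
r = 4.3071^(1/3) ≈ 1.6270

1.627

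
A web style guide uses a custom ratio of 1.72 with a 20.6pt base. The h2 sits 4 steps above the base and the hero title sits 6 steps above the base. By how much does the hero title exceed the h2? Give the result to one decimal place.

353.1pt

Step 4: 20.6 × 1.72⁴ = 180.294pt
Step 6: 20.6 × 1.72⁶ = 533.381pt
Difference: 533.381 − 180.294 = 353.087pt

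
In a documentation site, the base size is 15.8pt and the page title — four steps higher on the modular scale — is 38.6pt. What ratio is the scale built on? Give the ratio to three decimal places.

The ratio satisfies 15.8 × r⁴ = 38.6, so r = (38.6 / 15.8)^(1/4).
r = 2.4430^(1/4) ≈ 1.2502

1.250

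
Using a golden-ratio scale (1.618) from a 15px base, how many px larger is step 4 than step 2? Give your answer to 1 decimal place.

Step 2: 15.0 × 1.618² = 39.269px
Step 4: 15.0 × 1.618⁴ = 102.803px
Difference: 102.803 − 39.269 = 63.534px

63.5px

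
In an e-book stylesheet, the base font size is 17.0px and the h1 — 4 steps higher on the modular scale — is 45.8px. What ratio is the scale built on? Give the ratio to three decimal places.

r⁴ = 45.8 / 17.0, so r = (45.8/17.0)^(1/4).
r = 2.6941^(1/4) ≈ 1.2812

1.281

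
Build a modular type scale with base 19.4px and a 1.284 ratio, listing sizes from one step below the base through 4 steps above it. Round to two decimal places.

Step -1: 19.4 ÷ 1.284 = 15.11
Step 0: 19.4px
Step 1: 19.4 × 1.284 = 24.91
Step 2: 19.4 × 1.284² = 31.98
Step 3: 19.4 × 1.284³ = 41.07
Step 4: 19.4 × 1.284⁴ = 52.73

15.11px, 19.40px, 24.91px, 31.98px, 41.07px, 52.73px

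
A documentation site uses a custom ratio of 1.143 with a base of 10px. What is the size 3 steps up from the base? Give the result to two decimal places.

Each step on a modular scale multiplies by the ratio, so the size n steps from the base is base × ratioⁿ.
10.0 × 1.143³ = 10.0 × 1.49327 ≈ 14.93

14.93px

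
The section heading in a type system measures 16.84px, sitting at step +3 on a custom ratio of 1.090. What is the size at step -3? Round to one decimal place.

10.0px

16.84 ÷ 1.090⁶ = 16.84 ÷ 1.67710 ≈ 10.041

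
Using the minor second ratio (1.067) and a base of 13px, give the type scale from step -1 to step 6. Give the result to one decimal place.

Step -1: 13.0 ÷ 1.067 = 12.2
Step 0: 13px
Step 1: 13.0 × 1.067 = 13.9
Step 2: 13.0 × 1.067² = 14.8
Step 3: 13.0 × 1.067³ = 15.8
Step 4: 13.0 × 1.067⁴ = 16.9
Step 5: 13.0 × 1.067⁵ = 18.0
Step 6: 13.0 × 1.067⁶ = 19.2

12.2px, 13.0px, 13.9px, 14.8px, 15.8px, 16.9px, 18.0px, 19.2px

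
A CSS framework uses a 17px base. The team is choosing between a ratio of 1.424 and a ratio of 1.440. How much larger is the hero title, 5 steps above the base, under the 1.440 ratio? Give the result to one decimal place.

5.7px

At 1.424: 17.0 × 1.424⁵ = 99.540px
At 1.440: 17.0 × 1.440⁵ = 105.260px
Difference: 105.260 − 99.540 = 5.720px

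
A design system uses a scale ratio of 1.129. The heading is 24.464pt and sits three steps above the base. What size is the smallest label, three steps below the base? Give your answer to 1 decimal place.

11.8pt

24.464 ÷ 1.129⁶ = 24.464 ÷ 2.07092 ≈ 11.813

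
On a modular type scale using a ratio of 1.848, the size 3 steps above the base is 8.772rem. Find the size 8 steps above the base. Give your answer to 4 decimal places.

Moving from step +3 to step +8 is 5 steps up, so multiply by r⁵.
8.772 × 1.848⁵ = 8.772 × 21.55310 ≈ 189.0638

189.0638rem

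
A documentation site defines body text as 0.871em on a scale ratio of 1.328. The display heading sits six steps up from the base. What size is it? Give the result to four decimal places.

Every step multiplies by the scale ratio.
0.871 × 1.328⁶ = 0.871 × 5.48515 ≈ 4.7776

4.7776em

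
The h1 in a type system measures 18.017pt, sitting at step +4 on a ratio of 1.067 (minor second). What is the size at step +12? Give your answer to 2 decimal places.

18.017 × 1.067⁸ = 18.017 × 1.68002 ≈ 30.269

30.27pt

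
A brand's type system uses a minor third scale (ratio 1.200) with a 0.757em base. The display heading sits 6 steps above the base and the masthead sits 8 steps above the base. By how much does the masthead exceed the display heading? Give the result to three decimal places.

Step 6: 0.757 × 1.200⁶ = 2.26039em
Step 8: 0.757 × 1.200⁸ = 3.25496em
Difference: 3.25496 − 2.26039 = 0.99457em

0.995em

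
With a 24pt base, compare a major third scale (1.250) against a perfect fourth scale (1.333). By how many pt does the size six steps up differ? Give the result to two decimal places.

43.09pt

Major third: 24.0 × 1.250⁶ = 91.5527pt
Perfect fourth: 24.0 × 1.333⁶ = 134.6456pt
Difference: 134.6456 − 91.5527 = 43.0929pt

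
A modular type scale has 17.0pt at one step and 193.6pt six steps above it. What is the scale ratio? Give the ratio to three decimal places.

1.500

r⁶ = 193.6 / 17.0, so r = (193.6/17.0)^(1/6).
r = 11.3882^(1/6) ≈ 1.4999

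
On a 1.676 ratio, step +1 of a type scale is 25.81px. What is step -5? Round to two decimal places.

25.81 ÷ 1.676⁶ = 25.81 ÷ 22.16379 ≈ 1.165

1.16px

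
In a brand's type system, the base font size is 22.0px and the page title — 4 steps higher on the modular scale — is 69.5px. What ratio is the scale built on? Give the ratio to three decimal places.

The ratio satisfies 22.0 × r⁴ = 69.5, so r = (69.5 / 22.0)^(1/4).
r = 3.1591^(1/4) ≈ 1.3332

1.333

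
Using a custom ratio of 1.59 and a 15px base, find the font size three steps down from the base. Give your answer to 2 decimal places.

Each step on a modular scale multiplies by the ratio, so the size n steps from the base is base × ratioⁿ.
15.0 ÷ 1.59³ = 15.0 ÷ 4.01968 ≈ 3.73

3.73px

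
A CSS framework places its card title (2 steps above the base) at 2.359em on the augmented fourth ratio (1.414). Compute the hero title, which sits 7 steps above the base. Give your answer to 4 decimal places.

Moving from step +2 to step +7 is 5 steps up, so multiply by r⁵.
2.359 × 1.414⁵ = 2.359 × 5.65258 ≈ 13.3344

13.3344em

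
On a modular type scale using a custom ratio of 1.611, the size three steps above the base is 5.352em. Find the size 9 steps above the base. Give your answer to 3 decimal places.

The gap is 9 − (3) = 6 steps, so the factor is 1.611^6.
5.352 × 1.611⁶ = 5.352 × 17.48128 ≈ 93.560

93.560em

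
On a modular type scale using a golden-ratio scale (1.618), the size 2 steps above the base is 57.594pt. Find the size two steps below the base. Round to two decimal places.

The gap is -2 − (2) = -4 steps, so the factor is 1.618^-4.
57.594 ÷ 1.618⁴ = 57.594 ÷ 6.85353 ≈ 8.404

8.40pt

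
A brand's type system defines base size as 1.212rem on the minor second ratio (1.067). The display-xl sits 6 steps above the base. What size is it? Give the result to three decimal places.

A modular type scale is a geometric sequence: sizeₙ = base × rⁿ.
1.212 × 1.067⁶ = 1.212 × 1.47566 ≈ 1.789

1.789rem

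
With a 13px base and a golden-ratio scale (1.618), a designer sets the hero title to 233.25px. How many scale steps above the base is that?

6

1.618ⁿ = 233.25 / 13 = 17.9423
n = ln(17.9423) / ln(1.618) = 2.8872 / 0.4812 ≈ 6.00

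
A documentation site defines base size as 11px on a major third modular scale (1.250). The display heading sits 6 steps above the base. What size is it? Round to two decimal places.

41.96px

11.0 × 1.250⁶ = 11.0 × 3.81470 ≈ 41.96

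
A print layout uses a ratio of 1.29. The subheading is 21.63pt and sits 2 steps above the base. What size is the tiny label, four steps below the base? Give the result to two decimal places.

4.69pt

The gap is -4 − (2) = -6 steps, so the factor is 1.29^-6.
21.63 ÷ 1.29⁶ = 21.63 ÷ 4.60827 ≈ 4.694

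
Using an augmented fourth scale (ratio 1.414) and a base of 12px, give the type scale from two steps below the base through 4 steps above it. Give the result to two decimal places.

6.00px, 8.49px, 12.00px, 16.97px, 23.99px, 33.93px, 47.97px

Step -2: 12.0 ÷ 1.414² = 6.00
Step -1: 12.0 ÷ 1.414 = 8.49
Step 0: 12px
Step 1: 12.0 × 1.414 = 16.97
Step 2: 12.0 × 1.414² = 23.99
Step 3: 12.0 × 1.414³ = 33.93
Step 4: 12.0 × 1.414⁴ = 47.97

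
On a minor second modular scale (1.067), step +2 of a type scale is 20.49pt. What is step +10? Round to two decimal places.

34.42pt

Moving from step +2 to step +10 is 8 steps up, so multiply by r⁸.
20.49 × 1.067⁸ = 20.49 × 1.68002 ≈ 34.424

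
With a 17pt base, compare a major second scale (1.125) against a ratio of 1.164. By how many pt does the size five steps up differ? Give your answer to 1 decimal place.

Major second: 17.0 × 1.125⁵ = 30.635pt
At 1.164: 17.0 × 1.164⁵ = 36.326pt
Difference: 36.326 − 30.635 = 5.691pt

5.7pt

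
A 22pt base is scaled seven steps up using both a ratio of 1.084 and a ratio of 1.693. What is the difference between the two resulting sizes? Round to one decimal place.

838.4pt

At 1.084: 22.0 × 1.084⁷ = 38.693pt
At 1.693: 22.0 × 1.693⁷ = 877.044pt
Difference: 877.044 − 38.693 = 838.351pt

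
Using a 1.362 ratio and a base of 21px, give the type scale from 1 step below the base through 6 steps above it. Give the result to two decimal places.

Step -1: 21.0 ÷ 1.362 = 15.42
Step 0: 21px
Step 1: 21.0 × 1.362 = 28.60
Step 2: 21.0 × 1.362² = 38.96
Step 3: 21.0 × 1.362³ = 53.06
Step 4: 21.0 × 1.362⁴ = 72.26
Step 5: 21.0 × 1.362⁵ = 98.42
Step 6: 21.0 × 1.362⁶ = 134.05

15.42px, 21.00px, 28.60px, 38.96px, 53.06px, 72.26px, 98.42px, 134.05px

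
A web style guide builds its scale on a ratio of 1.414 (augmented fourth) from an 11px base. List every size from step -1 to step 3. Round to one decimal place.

7.8px, 11.0px, 15.6px, 22.0px, 31.1px

Step -1: 11.0 ÷ 1.414 = 7.8
Step 0: 11px
Step 1: 11.0 × 1.414 = 15.6
Step 2: 11.0 × 1.414² = 22.0
Step 3: 11.0 × 1.414³ = 31.1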